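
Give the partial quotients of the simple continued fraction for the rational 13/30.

Run the Euclidean algorithm on 13 and 30; the successive quotients are the partial quotients a_0, a_1, ... (each step inverts the fractional part left over by the previous one):
  13 = 0*30 + 13, so a_0 = 0.
  30 = 2*13 + 4, so a_1 = 2.
  13 = 3*4 + 1, so a_2 = 3.
  4 = 4*1 + 0, so a_3 = 4.
The remainder reaches 0 after 4 divisions, so the expansion has 4 partial quotients, read off in order.

[0; 2, 3, 4]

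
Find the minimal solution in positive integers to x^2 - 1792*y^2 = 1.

(x, y) = (127, 3)

First expand sqrt(1792) as a continued fraction. With x_i = (sqrt(1792) + m_i)/d_i and (m_0, d_0) = (0, 1): a_0 = floor(sqrt(1792)) = 42, since 42^2 = 1764 <= 1792 < 1849 = 43^2.
Iterate m_{i+1} = d_i*a_i - m_i, d_{i+1} = (1792 - m_{i+1}^2)/d_i, a_{i+1} = floor((a_0 + m_{i+1})/d_{i+1}):
  m_1 = 1*42 - 0 = 42, d_1 = (1792 - 42^2)/1 = 28/1 = 28, a_1 = floor((42 + 42)/28) = 3.
  m_2 = 28*3 - 42 = 42, d_2 = (1792 - 42^2)/28 = 28/28 = 1, a_2 = floor((42 + 42)/1) = 84.
  m_3 = 1*84 - 42 = 42, d_3 = (1792 - 42^2)/1 = 28/1 = 28: (m_3, d_3) = (m_1, d_1) = (42, 28), so from here the quotients repeat a_1, a_2; the period length is 2.
So sqrt(1792) = [42; (3, 84)] with period length k = 2.
k is even, so the fundamental solution of x^2 - 1792y^2 = 1 is (p_{k-1}, q_{k-1}) = (p_1, q_1); compute convergents through index 1.
Convergents (p_i = a_i*p_{i-1} + p_{i-2}, q_i = a_i*q_{i-1} + q_{i-2} with p_{-2}=0, p_{-1}=1, q_{-2}=1, q_{-1}=0):
  i=0: a_0=42, p_0 = 42*1 + 0 = 42, q_0 = 42*0 + 1 = 1.
  i=1: a_1=3, p_1 = 3*42 + 1 = 127, q_1 = 3*1 + 0 = 3.
Check: 127^2 - 1792*3^2 = 16129 - 16128 = 1, so (x, y) = (127, 3) solves the equation, and by the theorem it is the least positive solution.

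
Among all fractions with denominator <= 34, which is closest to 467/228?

43/21

Expand x = 467/228 as a continued fraction with the Euclidean algorithm:
  467 = 2*228 + 11, so a_0 = 2.
  228 = 20*11 + 8, so a_1 = 20.
  11 = 1*8 + 3, so a_2 = 1.
  8 = 2*3 + 2, so a_3 = 2.
  3 = 1*2 + 1, so a_4 = 1.
  2 = 2*1 + 0, so a_5 = 2.
so x = [2; 20, 1, 2, 1, 2].
Convergents (p_i = a_i*p_{i-1} + p_{i-2}, q_i = a_i*q_{i-1} + q_{i-2} with p_{-2}=0, p_{-1}=1, q_{-2}=1, q_{-1}=0), until the denominator exceeds 34:
  i=0: a_0=2, p_0 = 2*1 + 0 = 2, q_0 = 2*0 + 1 = 1.
  i=1: a_1=20, p_1 = 20*2 + 1 = 41, q_1 = 20*1 + 0 = 20.
  i=2: a_2=1, p_2 = 1*41 + 2 = 43, q_2 = 1*20 + 1 = 21.
  i=3: a_3=2, p_3 = 2*43 + 41 = 127, q_3 = 2*21 + 20 = 62.
q_3 = 62 > 34, so the last convergent with denominator <= 34 is p_2/q_2 = 43/21.
The closest fraction with denominator <= 34 is either p_2/q_2 or the intermediate fraction (k*p_2 + p_1)/(k*q_2 + q_1) with the largest k >= 1 whose denominator stays <= 34; these approach x as k grows, and every other convergent or intermediate fraction in range is farther away.
Largest k: floor((34 - q_1)/q_2) = floor((34 - 20)/21) = 0.
Since k = 0, no intermediate fraction beyond p_2/q_2 has denominator <= 34, so the convergent 43/21 is the closest (its error is |467*21 - 43*228|/(228*21) = 3/4788).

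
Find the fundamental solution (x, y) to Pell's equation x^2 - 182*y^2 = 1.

First expand sqrt(182) as a continued fraction. With x_i = (sqrt(182) + m_i)/d_i and (m_0, d_0) = (0, 1): a_0 = floor(sqrt(182)) = 13, since 13^2 = 169 <= 182 < 196 = 14^2.
Iterate m_{i+1} = d_i*a_i - m_i, d_{i+1} = (182 - m_{i+1}^2)/d_i, a_{i+1} = floor((a_0 + m_{i+1})/d_{i+1}):
  m_1 = 1*13 - 0 = 13, d_1 = (182 - 13^2)/1 = 13/1 = 13, a_1 = floor((13 + 13)/13) = 2.
  m_2 = 13*2 - 13 = 13, d_2 = (182 - 13^2)/13 = 13/13 = 1, a_2 = floor((13 + 13)/1) = 26.
  m_3 = 1*26 - 13 = 13, d_3 = (182 - 13^2)/1 = 13/1 = 13: (m_3, d_3) = (m_1, d_1) = (13, 13), so from here the quotients repeat a_1, a_2; the period length is 2.
So sqrt(182) = [13; (2, 26)] with period length k = 2.
k is even, so the fundamental solution of x^2 - 182y^2 = 1 is (p_{k-1}, q_{k-1}) = (p_1, q_1); compute convergents through index 1.
Convergents (p_i = a_i*p_{i-1} + p_{i-2}, q_i = a_i*q_{i-1} + q_{i-2} with p_{-2}=0, p_{-1}=1, q_{-2}=1, q_{-1}=0):
  i=0: a_0=13, p_0 = 13*1 + 0 = 13, q_0 = 13*0 + 1 = 1.
  i=1: a_1=2, p_1 = 2*13 + 1 = 27, q_1 = 2*1 + 0 = 2.
Check: 27^2 - 182*2^2 = 729 - 728 = 1, so (x, y) = (27, 2) solves the equation, and by the theorem it is the least positive solution.

(x, y) = (27, 2)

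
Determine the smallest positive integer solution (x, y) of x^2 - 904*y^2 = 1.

(x, y) = (451, 15)

First expand sqrt(904) as a continued fraction. With x_i = (sqrt(904) + m_i)/d_i and (m_0, d_0) = (0, 1): a_0 = floor(sqrt(904)) = 30, since 30^2 = 900 <= 904 < 961 = 31^2.
Iterate m_{i+1} = d_i*a_i - m_i, d_{i+1} = (904 - m_{i+1}^2)/d_i, a_{i+1} = floor((a_0 + m_{i+1})/d_{i+1}):
  m_1 = 1*30 - 0 = 30, d_1 = (904 - 30^2)/1 = 4/1 = 4, a_1 = floor((30 + 30)/4) = 15.
  m_2 = 4*15 - 30 = 30, d_2 = (904 - 30^2)/4 = 4/4 = 1, a_2 = floor((30 + 30)/1) = 60.
  m_3 = 1*60 - 30 = 30, d_3 = (904 - 30^2)/1 = 4/1 = 4: (m_3, d_3) = (m_1, d_1) = (30, 4), so from here the quotients repeat a_1, a_2; the period length is 2.
So sqrt(904) = [30; (15, 60)] with period length k = 2.
k is even, so the fundamental solution of x^2 - 904y^2 = 1 is (p_{k-1}, q_{k-1}) = (p_1, q_1); compute convergents through index 1.
Convergents (p_i = a_i*p_{i-1} + p_{i-2}, q_i = a_i*q_{i-1} + q_{i-2} with p_{-2}=0, p_{-1}=1, q_{-2}=1, q_{-1}=0):
  i=0: a_0=30, p_0 = 30*1 + 0 = 30, q_0 = 30*0 + 1 = 1.
  i=1: a_1=15, p_1 = 15*30 + 1 = 451, q_1 = 15*1 + 0 = 15.
Check: 451^2 - 904*15^2 = 203401 - 203400 = 1, so (x, y) = (451, 15) solves the equation, and by the theorem it is the least positive solution.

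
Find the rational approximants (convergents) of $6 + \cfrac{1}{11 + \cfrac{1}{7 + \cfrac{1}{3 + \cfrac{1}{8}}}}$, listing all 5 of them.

6/1, 67/11, 475/78, 1492/245, 12411/2038

Using the convergent recurrence p_i = a_i*p_{i-1} + p_{i-2}, q_i = a_i*q_{i-1} + q_{i-2} with p_{-2}=0, p_{-1}=1, q_{-2}=1, q_{-1}=0:
  i=0: a_0=6, p_0 = 6*1 + 0 = 6, q_0 = 6*0 + 1 = 1.
  i=1: a_1=11, p_1 = 11*6 + 1 = 67, q_1 = 11*1 + 0 = 11.
  i=2: a_2=7, p_2 = 7*67 + 6 = 475, q_2 = 7*11 + 1 = 78.
  i=3: a_3=3, p_3 = 3*475 + 67 = 1492, q_3 = 3*78 + 11 = 245.
  i=4: a_4=8, p_4 = 8*1492 + 475 = 12411, q_4 = 8*245 + 78 = 2038.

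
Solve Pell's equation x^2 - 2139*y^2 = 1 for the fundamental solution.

First expand sqrt(2139) as a continued fraction. With x_i = (sqrt(2139) + m_i)/d_i and (m_0, d_0) = (0, 1): a_0 = floor(sqrt(2139)) = 46, since 46^2 = 2116 <= 2139 < 2209 = 47^2.
Iterate m_{i+1} = d_i*a_i - m_i, d_{i+1} = (2139 - m_{i+1}^2)/d_i, a_{i+1} = floor((a_0 + m_{i+1})/d_{i+1}):
  m_1 = 1*46 - 0 = 46, d_1 = (2139 - 46^2)/1 = 23/1 = 23, a_1 = floor((46 + 46)/23) = 4.
  m_2 = 23*4 - 46 = 46, d_2 = (2139 - 46^2)/23 = 23/23 = 1, a_2 = floor((46 + 46)/1) = 92.
  m_3 = 1*92 - 46 = 46, d_3 = (2139 - 46^2)/1 = 23/1 = 23: (m_3, d_3) = (m_1, d_1) = (46, 23), so from here the quotients repeat a_1, a_2; the period length is 2.
So sqrt(2139) = [46; (4, 92)] with period length k = 2.
k is even, so the fundamental solution of x^2 - 2139y^2 = 1 is (p_{k-1}, q_{k-1}) = (p_1, q_1); compute convergents through index 1.
Convergents (p_i = a_i*p_{i-1} + p_{i-2}, q_i = a_i*q_{i-1} + q_{i-2} with p_{-2}=0, p_{-1}=1, q_{-2}=1, q_{-1}=0):
  i=0: a_0=46, p_0 = 46*1 + 0 = 46, q_0 = 46*0 + 1 = 1.
  i=1: a_1=4, p_1 = 4*46 + 1 = 185, q_1 = 4*1 + 0 = 4.
Check: 185^2 - 2139*4^2 = 34225 - 34224 = 1, so (x, y) = (185, 4) solves the equation, and by the theorem it is the least positive solution.

(x, y) = (185, 4)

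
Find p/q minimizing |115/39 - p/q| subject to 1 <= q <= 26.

59/20

Expand x = 115/39 as a continued fraction with the Euclidean algorithm:
  115 = 2*39 + 37, so a_0 = 2.
  39 = 1*37 + 2, so a_1 = 1.
  37 = 18*2 + 1, so a_2 = 18.
  2 = 2*1 + 0, so a_3 = 2.
so x = [2; 1, 18, 2].
Convergents (p_i = a_i*p_{i-1} + p_{i-2}, q_i = a_i*q_{i-1} + q_{i-2} with p_{-2}=0, p_{-1}=1, q_{-2}=1, q_{-1}=0), until the denominator exceeds 26:
  i=0: a_0=2, p_0 = 2*1 + 0 = 2, q_0 = 2*0 + 1 = 1.
  i=1: a_1=1, p_1 = 1*2 + 1 = 3, q_1 = 1*1 + 0 = 1.
  i=2: a_2=18, p_2 = 18*3 + 2 = 56, q_2 = 18*1 + 1 = 19.
  i=3: a_3=2, p_3 = 2*56 + 3 = 115, q_3 = 2*19 + 1 = 39.
q_3 = 39 > 26, so the last convergent with denominator <= 26 is p_2/q_2 = 56/19.
The closest fraction with denominator <= 26 is either p_2/q_2 or the intermediate fraction (k*p_2 + p_1)/(k*q_2 + q_1) with the largest k >= 1 whose denominator stays <= 26; these approach x as k grows, and every other convergent or intermediate fraction in range is farther away.
Largest k: floor((26 - q_1)/q_2) = floor((26 - 1)/19) = 1.
That gives (1*56 + 3)/(1*19 + 1) = 59/20.
Compare the errors: |x - 56/19| = |115*19 - 56*39|/(39*19) = 1/741, and |x - 59/20| = |115*20 - 59*39|/(39*20) = 1/780.
Cross-multiplying, 1*741 = 741 < 780 = 1*780, so 1/780 is smaller: the intermediate fraction 59/20 is closer to x than 56/19.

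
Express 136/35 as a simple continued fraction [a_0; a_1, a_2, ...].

Run the Euclidean algorithm on 136 and 35; the successive quotients are the partial quotients a_0, a_1, ... (each step inverts the fractional part left over by the previous one):
  136 = 3*35 + 31, so a_0 = 3.
  35 = 1*31 + 4, so a_1 = 1.
  31 = 7*4 + 3, so a_2 = 7.
  4 = 1*3 + 1, so a_3 = 1.
  3 = 3*1 + 0, so a_4 = 3.
The remainder reaches 0 after 5 divisions, so the expansion has 5 partial quotients, read off in order.

[3; 1, 7, 1, 3]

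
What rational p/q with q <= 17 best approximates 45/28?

Expand x = 45/28 as a continued fraction with the Euclidean algorithm:
  45 = 1*28 + 17, so a_0 = 1.
  28 = 1*17 + 11, so a_1 = 1.
  17 = 1*11 + 6, so a_2 = 1.
  11 = 1*6 + 5, so a_3 = 1.
  6 = 1*5 + 1, so a_4 = 1.
  5 = 5*1 + 0, so a_5 = 5.
so x = [1; 1, 1, 1, 1, 5].
Convergents (p_i = a_i*p_{i-1} + p_{i-2}, q_i = a_i*q_{i-1} + q_{i-2} with p_{-2}=0, p_{-1}=1, q_{-2}=1, q_{-1}=0), until the denominator exceeds 17:
  i=0: a_0=1, p_0 = 1*1 + 0 = 1, q_0 = 1*0 + 1 = 1.
  i=1: a_1=1, p_1 = 1*1 + 1 = 2, q_1 = 1*1 + 0 = 1.
  i=2: a_2=1, p_2 = 1*2 + 1 = 3, q_2 = 1*1 + 1 = 2.
  i=3: a_3=1, p_3 = 1*3 + 2 = 5, q_3 = 1*2 + 1 = 3.
  i=4: a_4=1, p_4 = 1*5 + 3 = 8, q_4 = 1*3 + 2 = 5.
  i=5: a_5=5, p_5 = 5*8 + 5 = 45, q_5 = 5*5 + 3 = 28.
q_5 = 28 > 17, so the last convergent with denominator <= 17 is p_4/q_4 = 8/5.
The closest fraction with denominator <= 17 is either p_4/q_4 or the intermediate fraction (k*p_4 + p_3)/(k*q_4 + q_3) with the largest k >= 1 whose denominator stays <= 17; these approach x as k grows, and every other convergent or intermediate fraction in range is farther away.
Largest k: floor((17 - q_3)/q_4) = floor((17 - 3)/5) = 2.
That gives (2*8 + 5)/(2*5 + 3) = 21/13.
Compare the errors: |x - 8/5| = |45*5 - 8*28|/(28*5) = 1/140, and |x - 21/13| = |45*13 - 21*28|/(28*13) = 3/364.
Cross-multiplying, 1*364 = 364 < 420 = 3*140, so 1/140 is smaller: the convergent 8/5 is closer to x than 21/13.

8/5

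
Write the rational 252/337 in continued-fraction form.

Run the Euclidean algorithm on 252 and 337; the successive quotients are the partial quotients a_0, a_1, ... (each step inverts the fractional part left over by the previous one):
  252 = 0*337 + 252, so a_0 = 0.
  337 = 1*252 + 85, so a_1 = 1.
  252 = 2*85 + 82, so a_2 = 2.
  85 = 1*82 + 3, so a_3 = 1.
  82 = 27*3 + 1, so a_4 = 27.
  3 = 3*1 + 0, so a_5 = 3.
The remainder reaches 0 after 6 divisions, so the expansion has 6 partial quotients, read off in order.

[0; 1, 2, 1, 27, 3]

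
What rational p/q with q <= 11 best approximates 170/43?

Expand x = 170/43 as a continued fraction with the Euclidean algorithm:
  170 = 3*43 + 41, so a_0 = 3.
  43 = 1*41 + 2, so a_1 = 1.
  41 = 20*2 + 1, so a_2 = 20.
  2 = 2*1 + 0, so a_3 = 2.
so x = [3; 1, 20, 2].
Convergents (p_i = a_i*p_{i-1} + p_{i-2}, q_i = a_i*q_{i-1} + q_{i-2} with p_{-2}=0, p_{-1}=1, q_{-2}=1, q_{-1}=0), until the denominator exceeds 11:
  i=0: a_0=3, p_0 = 3*1 + 0 = 3, q_0 = 3*0 + 1 = 1.
  i=1: a_1=1, p_1 = 1*3 + 1 = 4, q_1 = 1*1 + 0 = 1.
  i=2: a_2=20, p_2 = 20*4 + 3 = 83, q_2 = 20*1 + 1 = 21.
q_2 = 21 > 11, so the last convergent with denominator <= 11 is p_1/q_1 = 4/1.
The closest fraction with denominator <= 11 is either p_1/q_1 or the intermediate fraction (k*p_1 + p_0)/(k*q_1 + q_0) with the largest k >= 1 whose denominator stays <= 11; these approach x as k grows, and every other convergent or intermediate fraction in range is farther away.
Largest k: floor((11 - q_0)/q_1) = floor((11 - 1)/1) = 10.
That gives (10*4 + 3)/(10*1 + 1) = 43/11.
Compare the errors: |x - 4/1| = |170*1 - 4*43|/(43*1) = 2/43, and |x - 43/11| = |170*11 - 43*43|/(43*11) = 21/473.
Cross-multiplying, 21*43 = 903 < 946 = 2*473, so 21/473 is smaller: the intermediate fraction 43/11 is closer to x than 4/1.

43/11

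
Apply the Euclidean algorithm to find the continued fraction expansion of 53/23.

[2; 3, 3, 2]

Run the Euclidean algorithm on 53 and 23; the successive quotients are the partial quotients a_0, a_1, ... (each step inverts the fractional part left over by the previous one):
  53 = 2*23 + 7, so a_0 = 2.
  23 = 3*7 + 2, so a_1 = 3.
  7 = 3*2 + 1, so a_2 = 3.
  2 = 2*1 + 0, so a_3 = 2.
The remainder reaches 0 after 4 divisions, so the expansion has 4 partial quotients, read off in order.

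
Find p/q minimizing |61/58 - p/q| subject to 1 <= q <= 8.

1/1

Expand x = 61/58 as a continued fraction with the Euclidean algorithm:
  61 = 1*58 + 3, so a_0 = 1.
  58 = 19*3 + 1, so a_1 = 19.
  3 = 3*1 + 0, so a_2 = 3.
so x = [1; 19, 3].
Convergents (p_i = a_i*p_{i-1} + p_{i-2}, q_i = a_i*q_{i-1} + q_{i-2} with p_{-2}=0, p_{-1}=1, q_{-2}=1, q_{-1}=0), until the denominator exceeds 8:
  i=0: a_0=1, p_0 = 1*1 + 0 = 1, q_0 = 1*0 + 1 = 1.
  i=1: a_1=19, p_1 = 19*1 + 1 = 20, q_1 = 19*1 + 0 = 19.
q_1 = 19 > 8, so the last convergent with denominator <= 8 is p_0/q_0 = 1/1.
The closest fraction with denominator <= 8 is either p_0/q_0 or the intermediate fraction (k*p_0 + p_{-1})/(k*q_0 + q_{-1}) with the largest k >= 1 whose denominator stays <= 8; these approach x as k grows, and every other convergent or intermediate fraction in range is farther away.
Largest k: floor((8 - q_{-1})/q_0) = floor((8 - 0)/1) = 8 (using the seeds p_{-1} = 1, q_{-1} = 0).
That gives (8*1 + 1)/(8*1 + 0) = 9/8.
Compare the errors: |x - 1/1| = |61*1 - 1*58|/(58*1) = 3/58, and |x - 9/8| = |61*8 - 9*58|/(58*8) = 34/464.
Cross-multiplying, 3*464 = 1392 < 1972 = 34*58, so 3/58 is smaller: the convergent 1/1 is closer to x than 9/8.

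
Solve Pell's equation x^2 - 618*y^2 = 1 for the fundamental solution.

First expand sqrt(618) as a continued fraction. With x_i = (sqrt(618) + m_i)/d_i and (m_0, d_0) = (0, 1): a_0 = floor(sqrt(618)) = 24, since 24^2 = 576 <= 618 < 625 = 25^2.
Iterate m_{i+1} = d_i*a_i - m_i, d_{i+1} = (618 - m_{i+1}^2)/d_i, a_{i+1} = floor((a_0 + m_{i+1})/d_{i+1}):
  m_1 = 1*24 - 0 = 24, d_1 = (618 - 24^2)/1 = 42/1 = 42, a_1 = floor((24 + 24)/42) = 1.
  m_2 = 42*1 - 24 = 18, d_2 = (618 - 18^2)/42 = 294/42 = 7, a_2 = floor((24 + 18)/7) = 6.
  m_3 = 7*6 - 18 = 24, d_3 = (618 - 24^2)/7 = 42/7 = 6, a_3 = floor((24 + 24)/6) = 8.
  m_4 = 6*8 - 24 = 24, d_4 = (618 - 24^2)/6 = 42/6 = 7, a_4 = floor((24 + 24)/7) = 6.
  m_5 = 7*6 - 24 = 18, d_5 = (618 - 18^2)/7 = 294/7 = 42, a_5 = floor((24 + 18)/42) = 1.
  m_6 = 42*1 - 18 = 24, d_6 = (618 - 24^2)/42 = 42/42 = 1, a_6 = floor((24 + 24)/1) = 48.
  m_7 = 1*48 - 24 = 24, d_7 = (618 - 24^2)/1 = 42/1 = 42: (m_7, d_7) = (m_1, d_1) = (24, 42), so from here the quotients repeat a_1, ..., a_6; the period length is 6.
So sqrt(618) = [24; (1, 6, 8, 6, 1, 48)] with period length k = 6.
k is even, so the fundamental solution of x^2 - 618y^2 = 1 is (p_{k-1}, q_{k-1}) = (p_5, q_5); compute convergents through index 5.
Convergents (p_i = a_i*p_{i-1} + p_{i-2}, q_i = a_i*q_{i-1} + q_{i-2} with p_{-2}=0, p_{-1}=1, q_{-2}=1, q_{-1}=0):
  i=0: a_0=24, p_0 = 24*1 + 0 = 24, q_0 = 24*0 + 1 = 1.
  i=1: a_1=1, p_1 = 1*24 + 1 = 25, q_1 = 1*1 + 0 = 1.
  i=2: a_2=6, p_2 = 6*25 + 24 = 174, q_2 = 6*1 + 1 = 7.
  i=3: a_3=8, p_3 = 8*174 + 25 = 1417, q_3 = 8*7 + 1 = 57.
  i=4: a_4=6, p_4 = 6*1417 + 174 = 8676, q_4 = 6*57 + 7 = 349.
  i=5: a_5=1, p_5 = 1*8676 + 1417 = 10093, q_5 = 1*349 + 57 = 406.
Check: 10093^2 - 618*406^2 = 101868649 - 101868648 = 1, so (x, y) = (10093, 406) solves the equation, and by the theorem it is the least positive solution.

(x, y) = (10093, 406)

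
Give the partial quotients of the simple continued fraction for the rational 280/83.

[3; 2, 1, 2, 10]

Run the Euclidean algorithm on 280 and 83; the successive quotients are the partial quotients a_0, a_1, ... (each step inverts the fractional part left over by the previous one):
  280 = 3*83 + 31, so a_0 = 3.
  83 = 2*31 + 21, so a_1 = 2.
  31 = 1*21 + 10, so a_2 = 1.
  21 = 2*10 + 1, so a_3 = 2.
  10 = 10*1 + 0, so a_4 = 10.
The remainder reaches 0 after 5 divisions, so the expansion has 5 partial quotients, read off in order.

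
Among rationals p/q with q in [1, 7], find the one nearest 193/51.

Expand x = 193/51 as a continued fraction with the Euclidean algorithm:
  193 = 3*51 + 40, so a_0 = 3.
  51 = 1*40 + 11, so a_1 = 1.
  40 = 3*11 + 7, so a_2 = 3.
  11 = 1*7 + 4, so a_3 = 1.
  7 = 1*4 + 3, so a_4 = 1.
  4 = 1*3 + 1, so a_5 = 1.
  3 = 3*1 + 0, so a_6 = 3.
so x = [3; 1, 3, 1, 1, 1, 3].
Convergents (p_i = a_i*p_{i-1} + p_{i-2}, q_i = a_i*q_{i-1} + q_{i-2} with p_{-2}=0, p_{-1}=1, q_{-2}=1, q_{-1}=0), until the denominator exceeds 7:
  i=0: a_0=3, p_0 = 3*1 + 0 = 3, q_0 = 3*0 + 1 = 1.
  i=1: a_1=1, p_1 = 1*3 + 1 = 4, q_1 = 1*1 + 0 = 1.
  i=2: a_2=3, p_2 = 3*4 + 3 = 15, q_2 = 3*1 + 1 = 4.
  i=3: a_3=1, p_3 = 1*15 + 4 = 19, q_3 = 1*4 + 1 = 5.
  i=4: a_4=1, p_4 = 1*19 + 15 = 34, q_4 = 1*5 + 4 = 9.
q_4 = 9 > 7, so the last convergent with denominator <= 7 is p_3/q_3 = 19/5.
The closest fraction with denominator <= 7 is either p_3/q_3 or the intermediate fraction (k*p_3 + p_2)/(k*q_3 + q_2) with the largest k >= 1 whose denominator stays <= 7; these approach x as k grows, and every other convergent or intermediate fraction in range is farther away.
Largest k: floor((7 - q_2)/q_3) = floor((7 - 4)/5) = 0.
Since k = 0, no intermediate fraction beyond p_3/q_3 has denominator <= 7, so the convergent 19/5 is the closest (its error is |193*5 - 19*51|/(51*5) = 4/255).

19/5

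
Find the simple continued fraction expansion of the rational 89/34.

[2; 1, 1, 1, 1, 1, 1, 2]

Run the Euclidean algorithm on 89 and 34; the successive quotients are the partial quotients a_0, a_1, ... (each step inverts the fractional part left over by the previous one):
  89 = 2*34 + 21, so a_0 = 2.
  34 = 1*21 + 13, so a_1 = 1.
  21 = 1*13 + 8, so a_2 = 1.
  13 = 1*8 + 5, so a_3 = 1.
  8 = 1*5 + 3, so a_4 = 1.
  5 = 1*3 + 2, so a_5 = 1.
  3 = 1*2 + 1, so a_6 = 1.
  2 = 2*1 + 0, so a_7 = 2.
The remainder reaches 0 after 8 divisions, so the expansion has 8 partial quotients, read off in order.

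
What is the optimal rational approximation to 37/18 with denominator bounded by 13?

Expand x = 37/18 as a continued fraction with the Euclidean algorithm:
  37 = 2*18 + 1, so a_0 = 2.
  18 = 18*1 + 0, so a_1 = 18.
so x = [2; 18].
Convergents (p_i = a_i*p_{i-1} + p_{i-2}, q_i = a_i*q_{i-1} + q_{i-2} with p_{-2}=0, p_{-1}=1, q_{-2}=1, q_{-1}=0), until the denominator exceeds 13:
  i=0: a_0=2, p_0 = 2*1 + 0 = 2, q_0 = 2*0 + 1 = 1.
  i=1: a_1=18, p_1 = 18*2 + 1 = 37, q_1 = 18*1 + 0 = 18.
q_1 = 18 > 13, so the last convergent with denominator <= 13 is p_0/q_0 = 2/1.
The closest fraction with denominator <= 13 is either p_0/q_0 or the intermediate fraction (k*p_0 + p_{-1})/(k*q_0 + q_{-1}) with the largest k >= 1 whose denominator stays <= 13; these approach x as k grows, and every other convergent or intermediate fraction in range is farther away.
Largest k: floor((13 - q_{-1})/q_0) = floor((13 - 0)/1) = 13 (using the seeds p_{-1} = 1, q_{-1} = 0).
That gives (13*2 + 1)/(13*1 + 0) = 27/13.
Compare the errors: |x - 2/1| = |37*1 - 2*18|/(18*1) = 1/18, and |x - 27/13| = |37*13 - 27*18|/(18*13) = 5/234.
Cross-multiplying, 5*18 = 90 < 234 = 1*234, so 5/234 is smaller: the intermediate fraction 27/13 is closer to x than 2/1.

27/13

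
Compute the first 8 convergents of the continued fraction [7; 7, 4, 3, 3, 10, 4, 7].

Using the convergent recurrence p_i = a_i*p_{i-1} + p_{i-2}, q_i = a_i*q_{i-1} + q_{i-2} with p_{-2}=0, p_{-1}=1, q_{-2}=1, q_{-1}=0:
  i=0: a_0=7, p_0 = 7*1 + 0 = 7, q_0 = 7*0 + 1 = 1.
  i=1: a_1=7, p_1 = 7*7 + 1 = 50, q_1 = 7*1 + 0 = 7.
  i=2: a_2=4, p_2 = 4*50 + 7 = 207, q_2 = 4*7 + 1 = 29.
  i=3: a_3=3, p_3 = 3*207 + 50 = 671, q_3 = 3*29 + 7 = 94.
  i=4: a_4=3, p_4 = 3*671 + 207 = 2220, q_4 = 3*94 + 29 = 311.
  i=5: a_5=10, p_5 = 10*2220 + 671 = 22871, q_5 = 10*311 + 94 = 3204.
  i=6: a_6=4, p_6 = 4*22871 + 2220 = 93704, q_6 = 4*3204 + 311 = 13127.
  i=7: a_7=7, p_7 = 7*93704 + 22871 = 678799, q_7 = 7*13127 + 3204 = 95093.

7/1, 50/7, 207/29, 671/94, 2220/311, 22871/3204, 93704/13127, 678799/95093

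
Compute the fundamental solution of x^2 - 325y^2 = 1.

First expand sqrt(325) as a continued fraction. With x_i = (sqrt(325) + m_i)/d_i and (m_0, d_0) = (0, 1): a_0 = floor(sqrt(325)) = 18, since 18^2 = 324 <= 325 < 361 = 19^2.
Iterate m_{i+1} = d_i*a_i - m_i, d_{i+1} = (325 - m_{i+1}^2)/d_i, a_{i+1} = floor((a_0 + m_{i+1})/d_{i+1}):
  m_1 = 1*18 - 0 = 18, d_1 = (325 - 18^2)/1 = 1/1 = 1, a_1 = floor((18 + 18)/1) = 36.
  m_2 = 1*36 - 18 = 18, d_2 = (325 - 18^2)/1 = 1/1 = 1: (m_2, d_2) = (m_1, d_1) = (18, 1), so from here the quotient a_1 repeats; the period length is 1.
So sqrt(325) = [18; (36)] with period length k = 1.
k is odd, so (p_{k-1}, q_{k-1}) only solves x^2 - 325y^2 = -1 and the fundamental solution of x^2 - 325y^2 = 1 is (p_{2k-1}, q_{2k-1}) = (p_1, q_1); compute convergents through index 1, running through the period twice.
Convergents (p_i = a_i*p_{i-1} + p_{i-2}, q_i = a_i*q_{i-1} + q_{i-2} with p_{-2}=0, p_{-1}=1, q_{-2}=1, q_{-1}=0):
  i=0: a_0=18, p_0 = 18*1 + 0 = 18, q_0 = 18*0 + 1 = 1.
  i=1: a_1=36, p_1 = 36*18 + 1 = 649, q_1 = 36*1 + 0 = 36.
Indeed p_0^2 - 325*q_0^2 = 324 - 325 = -1, not +1.
Check: 649^2 - 325*36^2 = 421201 - 421200 = 1, so (x, y) = (649, 36) solves the equation, and by the theorem it is the least positive solution.

(x, y) = (649, 36)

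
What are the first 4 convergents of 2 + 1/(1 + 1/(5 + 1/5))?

Using the convergent recurrence p_i = a_i*p_{i-1} + p_{i-2}, q_i = a_i*q_{i-1} + q_{i-2} with p_{-2}=0, p_{-1}=1, q_{-2}=1, q_{-1}=0:
  i=0: a_0=2, p_0 = 2*1 + 0 = 2, q_0 = 2*0 + 1 = 1.
  i=1: a_1=1, p_1 = 1*2 + 1 = 3, q_1 = 1*1 + 0 = 1.
  i=2: a_2=5, p_2 = 5*3 + 2 = 17, q_2 = 5*1 + 1 = 6.
  i=3: a_3=5, p_3 = 5*17 + 3 = 88, q_3 = 5*6 + 1 = 31.

2/1, 3/1, 17/6, 88/31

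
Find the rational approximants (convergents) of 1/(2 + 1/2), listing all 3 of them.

0/1, 1/2, 2/5

Using the convergent recurrence p_i = a_i*p_{i-1} + p_{i-2}, q_i = a_i*q_{i-1} + q_{i-2} with p_{-2}=0, p_{-1}=1, q_{-2}=1, q_{-1}=0:
  i=0: a_0=0, p_0 = 0*1 + 0 = 0, q_0 = 0*0 + 1 = 1.
  i=1: a_1=2, p_1 = 2*0 + 1 = 1, q_1 = 2*1 + 0 = 2.
  i=2: a_2=2, p_2 = 2*1 + 0 = 2, q_2 = 2*2 + 1 = 5.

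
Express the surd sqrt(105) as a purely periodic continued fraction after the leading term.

[10; (4, 20)]

Write x_i = (sqrt(105) + m_i)/d_i with (m_0, d_0) = (0, 1). a_0 = floor(sqrt(105)) = 10, since 10^2 = 100 <= 105 < 121 = 11^2.
Iterate m_{i+1} = d_i*a_i - m_i, d_{i+1} = (105 - m_{i+1}^2)/d_i, a_{i+1} = floor((a_0 + m_{i+1})/d_{i+1}):
  m_1 = 1*10 - 0 = 10, d_1 = (105 - 10^2)/1 = 5/1 = 5, a_1 = floor((10 + 10)/5) = 4.
  m_2 = 5*4 - 10 = 10, d_2 = (105 - 10^2)/5 = 5/5 = 1, a_2 = floor((10 + 10)/1) = 20.
  m_3 = 1*20 - 10 = 10, d_3 = (105 - 10^2)/1 = 5/1 = 5: (m_3, d_3) = (m_1, d_1) = (10, 5), so from here the quotients repeat a_1, a_2; the period length is 2.
Hence the expansion of sqrt(105) is a_0 = 10 followed by the repeating block 4, 20 (period 2).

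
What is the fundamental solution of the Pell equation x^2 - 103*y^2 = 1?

First expand sqrt(103) as a continued fraction. With x_i = (sqrt(103) + m_i)/d_i and (m_0, d_0) = (0, 1): a_0 = floor(sqrt(103)) = 10, since 10^2 = 100 <= 103 < 121 = 11^2.
Iterate m_{i+1} = d_i*a_i - m_i, d_{i+1} = (103 - m_{i+1}^2)/d_i, a_{i+1} = floor((a_0 + m_{i+1})/d_{i+1}):
  m_1 = 1*10 - 0 = 10, d_1 = (103 - 10^2)/1 = 3/1 = 3, a_1 = floor((10 + 10)/3) = 6.
  m_2 = 3*6 - 10 = 8, d_2 = (103 - 8^2)/3 = 39/3 = 13, a_2 = floor((10 + 8)/13) = 1.
  m_3 = 13*1 - 8 = 5, d_3 = (103 - 5^2)/13 = 78/13 = 6, a_3 = floor((10 + 5)/6) = 2.
  m_4 = 6*2 - 5 = 7, d_4 = (103 - 7^2)/6 = 54/6 = 9, a_4 = floor((10 + 7)/9) = 1.
  m_5 = 9*1 - 7 = 2, d_5 = (103 - 2^2)/9 = 99/9 = 11, a_5 = floor((10 + 2)/11) = 1.
  m_6 = 11*1 - 2 = 9, d_6 = (103 - 9^2)/11 = 22/11 = 2, a_6 = floor((10 + 9)/2) = 9.
  m_7 = 2*9 - 9 = 9, d_7 = (103 - 9^2)/2 = 22/2 = 11, a_7 = floor((10 + 9)/11) = 1.
  m_8 = 11*1 - 9 = 2, d_8 = (103 - 2^2)/11 = 99/11 = 9, a_8 = floor((10 + 2)/9) = 1.
  m_9 = 9*1 - 2 = 7, d_9 = (103 - 7^2)/9 = 54/9 = 6, a_9 = floor((10 + 7)/6) = 2.
  m_10 = 6*2 - 7 = 5, d_10 = (103 - 5^2)/6 = 78/6 = 13, a_10 = floor((10 + 5)/13) = 1.
  m_11 = 13*1 - 5 = 8, d_11 = (103 - 8^2)/13 = 39/13 = 3, a_11 = floor((10 + 8)/3) = 6.
  m_12 = 3*6 - 8 = 10, d_12 = (103 - 10^2)/3 = 3/3 = 1, a_12 = floor((10 + 10)/1) = 20.
  m_13 = 1*20 - 10 = 10, d_13 = (103 - 10^2)/1 = 3/1 = 3: (m_13, d_13) = (m_1, d_1) = (10, 3), so from here the quotients repeat a_1, ..., a_12; the period length is 12.
So sqrt(103) = [10; (6, 1, 2, 1, 1, 9, 1, 1, 2, 1, 6, 20)] with period length k = 12.
k is even, so the fundamental solution of x^2 - 103y^2 = 1 is (p_{k-1}, q_{k-1}) = (p_11, q_11); compute convergents through index 11.
Convergents (p_i = a_i*p_{i-1} + p_{i-2}, q_i = a_i*q_{i-1} + q_{i-2} with p_{-2}=0, p_{-1}=1, q_{-2}=1, q_{-1}=0):
  i=0: a_0=10, p_0 = 10*1 + 0 = 10, q_0 = 10*0 + 1 = 1.
  i=1: a_1=6, p_1 = 6*10 + 1 = 61, q_1 = 6*1 + 0 = 6.
  i=2: a_2=1, p_2 = 1*61 + 10 = 71, q_2 = 1*6 + 1 = 7.
  i=3: a_3=2, p_3 = 2*71 + 61 = 203, q_3 = 2*7 + 6 = 20.
  i=4: a_4=1, p_4 = 1*203 + 71 = 274, q_4 = 1*20 + 7 = 27.
  i=5: a_5=1, p_5 = 1*274 + 203 = 477, q_5 = 1*27 + 20 = 47.
  i=6: a_6=9, p_6 = 9*477 + 274 = 4567, q_6 = 9*47 + 27 = 450.
  i=7: a_7=1, p_7 = 1*4567 + 477 = 5044, q_7 = 1*450 + 47 = 497.
  i=8: a_8=1, p_8 = 1*5044 + 4567 = 9611, q_8 = 1*497 + 450 = 947.
  i=9: a_9=2, p_9 = 2*9611 + 5044 = 24266, q_9 = 2*947 + 497 = 2391.
  i=10: a_10=1, p_10 = 1*24266 + 9611 = 33877, q_10 = 1*2391 + 947 = 3338.
  i=11: a_11=6, p_11 = 6*33877 + 24266 = 227528, q_11 = 6*3338 + 2391 = 22419.
Check: 227528^2 - 103*22419^2 = 51768990784 - 51768990783 = 1, so (x, y) = (227528, 22419) solves the equation, and by the theorem it is the least positive solution.

(x, y) = (227528, 22419)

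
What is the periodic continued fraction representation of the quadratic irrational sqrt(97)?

Write x_i = (sqrt(97) + m_i)/d_i with (m_0, d_0) = (0, 1). a_0 = floor(sqrt(97)) = 9, since 9^2 = 81 <= 97 < 100 = 10^2.
Iterate m_{i+1} = d_i*a_i - m_i, d_{i+1} = (97 - m_{i+1}^2)/d_i, a_{i+1} = floor((a_0 + m_{i+1})/d_{i+1}):
  m_1 = 1*9 - 0 = 9, d_1 = (97 - 9^2)/1 = 16/1 = 16, a_1 = floor((9 + 9)/16) = 1.
  m_2 = 16*1 - 9 = 7, d_2 = (97 - 7^2)/16 = 48/16 = 3, a_2 = floor((9 + 7)/3) = 5.
  m_3 = 3*5 - 7 = 8, d_3 = (97 - 8^2)/3 = 33/3 = 11, a_3 = floor((9 + 8)/11) = 1.
  m_4 = 11*1 - 8 = 3, d_4 = (97 - 3^2)/11 = 88/11 = 8, a_4 = floor((9 + 3)/8) = 1.
  m_5 = 8*1 - 3 = 5, d_5 = (97 - 5^2)/8 = 72/8 = 9, a_5 = floor((9 + 5)/9) = 1.
  m_6 = 9*1 - 5 = 4, d_6 = (97 - 4^2)/9 = 81/9 = 9, a_6 = floor((9 + 4)/9) = 1.
  m_7 = 9*1 - 4 = 5, d_7 = (97 - 5^2)/9 = 72/9 = 8, a_7 = floor((9 + 5)/8) = 1.
  m_8 = 8*1 - 5 = 3, d_8 = (97 - 3^2)/8 = 88/8 = 11, a_8 = floor((9 + 3)/11) = 1.
  m_9 = 11*1 - 3 = 8, d_9 = (97 - 8^2)/11 = 33/11 = 3, a_9 = floor((9 + 8)/3) = 5.
  m_10 = 3*5 - 8 = 7, d_10 = (97 - 7^2)/3 = 48/3 = 16, a_10 = floor((9 + 7)/16) = 1.
  m_11 = 16*1 - 7 = 9, d_11 = (97 - 9^2)/16 = 16/16 = 1, a_11 = floor((9 + 9)/1) = 18.
  m_12 = 1*18 - 9 = 9, d_12 = (97 - 9^2)/1 = 16/1 = 16: (m_12, d_12) = (m_1, d_1) = (9, 16), so from here the quotients repeat a_1, ..., a_11; the period length is 11.
Hence the expansion of sqrt(97) is a_0 = 9 followed by the repeating block 1, 5, 1, 1, 1, 1, 1, 1, 5, 1, 18 (period 11).

[9; (1, 5, 1, 1, 1, 1, 1, 1, 5, 1, 18)]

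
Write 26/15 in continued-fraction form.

[1; 1, 2, 1, 3]

Run the Euclidean algorithm on 26 and 15; the successive quotients are the partial quotients a_0, a_1, ... (each step inverts the fractional part left over by the previous one):
  26 = 1*15 + 11, so a_0 = 1.
  15 = 1*11 + 4, so a_1 = 1.
  11 = 2*4 + 3, so a_2 = 2.
  4 = 1*3 + 1, so a_3 = 1.
  3 = 3*1 + 0, so a_4 = 3.
The remainder reaches 0 after 5 divisions, so the expansion has 5 partial quotients, read off in order.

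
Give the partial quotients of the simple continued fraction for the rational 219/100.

[2; 5, 3, 1, 4]

Run the Euclidean algorithm on 219 and 100; the successive quotients are the partial quotients a_0, a_1, ... (each step inverts the fractional part left over by the previous one):
  219 = 2*100 + 19, so a_0 = 2.
  100 = 5*19 + 5, so a_1 = 5.
  19 = 3*5 + 4, so a_2 = 3.
  5 = 1*4 + 1, so a_3 = 1.
  4 = 4*1 + 0, so a_4 = 4.
The remainder reaches 0 after 5 divisions, so the expansion has 5 partial quotients, read off in order.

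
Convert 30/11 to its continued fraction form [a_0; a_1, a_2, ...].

Run the Euclidean algorithm on 30 and 11; the successive quotients are the partial quotients a_0, a_1, ... (each step inverts the fractional part left over by the previous one):
  30 = 2*11 + 8, so a_0 = 2.
  11 = 1*8 + 3, so a_1 = 1.
  8 = 2*3 + 2, so a_2 = 2.
  3 = 1*2 + 1, so a_3 = 1.
  2 = 2*1 + 0, so a_4 = 2.
The remainder reaches 0 after 5 divisions, so the expansion has 5 partial quotients, read off in order.

[2; 1, 2, 1, 2]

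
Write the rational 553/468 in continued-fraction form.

Run the Euclidean algorithm on 553 and 468; the successive quotients are the partial quotients a_0, a_1, ... (each step inverts the fractional part left over by the previous one):
  553 = 1*468 + 85, so a_0 = 1.
  468 = 5*85 + 43, so a_1 = 5.
  85 = 1*43 + 42, so a_2 = 1.
  43 = 1*42 + 1, so a_3 = 1.
  42 = 42*1 + 0, so a_4 = 42.
The remainder reaches 0 after 5 divisions, so the expansion has 5 partial quotients, read off in order.

[1; 5, 1, 1, 42]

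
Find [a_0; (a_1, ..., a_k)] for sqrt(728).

Write x_i = (sqrt(728) + m_i)/d_i with (m_0, d_0) = (0, 1). a_0 = floor(sqrt(728)) = 26, since 26^2 = 676 <= 728 < 729 = 27^2.
Iterate m_{i+1} = d_i*a_i - m_i, d_{i+1} = (728 - m_{i+1}^2)/d_i, a_{i+1} = floor((a_0 + m_{i+1})/d_{i+1}):
  m_1 = 1*26 - 0 = 26, d_1 = (728 - 26^2)/1 = 52/1 = 52, a_1 = floor((26 + 26)/52) = 1.
  m_2 = 52*1 - 26 = 26, d_2 = (728 - 26^2)/52 = 52/52 = 1, a_2 = floor((26 + 26)/1) = 52.
  m_3 = 1*52 - 26 = 26, d_3 = (728 - 26^2)/1 = 52/1 = 52: (m_3, d_3) = (m_1, d_1) = (26, 52), so from here the quotients repeat a_1, a_2; the period length is 2.
Hence the expansion of sqrt(728) is a_0 = 26 followed by the repeating block 1, 52 (period 2).

[26; (1, 52)]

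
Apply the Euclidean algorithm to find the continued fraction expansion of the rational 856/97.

Run the Euclidean algorithm on 856 and 97; the successive quotients are the partial quotients a_0, a_1, ... (each step inverts the fractional part left over by the previous one):
  856 = 8*97 + 80, so a_0 = 8.
  97 = 1*80 + 17, so a_1 = 1.
  80 = 4*17 + 12, so a_2 = 4.
  17 = 1*12 + 5, so a_3 = 1.
  12 = 2*5 + 2, so a_4 = 2.
  5 = 2*2 + 1, so a_5 = 2.
  2 = 2*1 + 0, so a_6 = 2.
The remainder reaches 0 after 7 divisions, so the expansion has 7 partial quotients, read off in order.

[8; 1, 4, 1, 2, 2, 2]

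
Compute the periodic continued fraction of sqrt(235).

Write x_i = (sqrt(235) + m_i)/d_i with (m_0, d_0) = (0, 1). a_0 = floor(sqrt(235)) = 15, since 15^2 = 225 <= 235 < 256 = 16^2.
Iterate m_{i+1} = d_i*a_i - m_i, d_{i+1} = (235 - m_{i+1}^2)/d_i, a_{i+1} = floor((a_0 + m_{i+1})/d_{i+1}):
  m_1 = 1*15 - 0 = 15, d_1 = (235 - 15^2)/1 = 10/1 = 10, a_1 = floor((15 + 15)/10) = 3.
  m_2 = 10*3 - 15 = 15, d_2 = (235 - 15^2)/10 = 10/10 = 1, a_2 = floor((15 + 15)/1) = 30.
  m_3 = 1*30 - 15 = 15, d_3 = (235 - 15^2)/1 = 10/1 = 10: (m_3, d_3) = (m_1, d_1) = (15, 10), so from here the quotients repeat a_1, a_2; the period length is 2.
Hence the expansion of sqrt(235) is a_0 = 15 followed by the repeating block 3, 30 (period 2).

[15; (3, 30)]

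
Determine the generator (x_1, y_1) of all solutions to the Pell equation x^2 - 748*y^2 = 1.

(x, y) = (5658247, 206886)

First expand sqrt(748) as a continued fraction. With x_i = (sqrt(748) + m_i)/d_i and (m_0, d_0) = (0, 1): a_0 = floor(sqrt(748)) = 27, since 27^2 = 729 <= 748 < 784 = 28^2.
Iterate m_{i+1} = d_i*a_i - m_i, d_{i+1} = (748 - m_{i+1}^2)/d_i, a_{i+1} = floor((a_0 + m_{i+1})/d_{i+1}):
  m_1 = 1*27 - 0 = 27, d_1 = (748 - 27^2)/1 = 19/1 = 19, a_1 = floor((27 + 27)/19) = 2.
  m_2 = 19*2 - 27 = 11, d_2 = (748 - 11^2)/19 = 627/19 = 33, a_2 = floor((27 + 11)/33) = 1.
  m_3 = 33*1 - 11 = 22, d_3 = (748 - 22^2)/33 = 264/33 = 8, a_3 = floor((27 + 22)/8) = 6.
  m_4 = 8*6 - 22 = 26, d_4 = (748 - 26^2)/8 = 72/8 = 9, a_4 = floor((27 + 26)/9) = 5.
  m_5 = 9*5 - 26 = 19, d_5 = (748 - 19^2)/9 = 387/9 = 43, a_5 = floor((27 + 19)/43) = 1.
  m_6 = 43*1 - 19 = 24, d_6 = (748 - 24^2)/43 = 172/43 = 4, a_6 = floor((27 + 24)/4) = 12.
  m_7 = 4*12 - 24 = 24, d_7 = (748 - 24^2)/4 = 172/4 = 43, a_7 = floor((27 + 24)/43) = 1.
  m_8 = 43*1 - 24 = 19, d_8 = (748 - 19^2)/43 = 387/43 = 9, a_8 = floor((27 + 19)/9) = 5.
  m_9 = 9*5 - 19 = 26, d_9 = (748 - 26^2)/9 = 72/9 = 8, a_9 = floor((27 + 26)/8) = 6.
  m_10 = 8*6 - 26 = 22, d_10 = (748 - 22^2)/8 = 264/8 = 33, a_10 = floor((27 + 22)/33) = 1.
  m_11 = 33*1 - 22 = 11, d_11 = (748 - 11^2)/33 = 627/33 = 19, a_11 = floor((27 + 11)/19) = 2.
  m_12 = 19*2 - 11 = 27, d_12 = (748 - 27^2)/19 = 19/19 = 1, a_12 = floor((27 + 27)/1) = 54.
  m_13 = 1*54 - 27 = 27, d_13 = (748 - 27^2)/1 = 19/1 = 19: (m_13, d_13) = (m_1, d_1) = (27, 19), so from here the quotients repeat a_1, ..., a_12; the period length is 12.
So sqrt(748) = [27; (2, 1, 6, 5, 1, 12, 1, 5, 6, 1, 2, 54)] with period length k = 12.
k is even, so the fundamental solution of x^2 - 748y^2 = 1 is (p_{k-1}, q_{k-1}) = (p_11, q_11); compute convergents through index 11.
Convergents (p_i = a_i*p_{i-1} + p_{i-2}, q_i = a_i*q_{i-1} + q_{i-2} with p_{-2}=0, p_{-1}=1, q_{-2}=1, q_{-1}=0):
  i=0: a_0=27, p_0 = 27*1 + 0 = 27, q_0 = 27*0 + 1 = 1.
  i=1: a_1=2, p_1 = 2*27 + 1 = 55, q_1 = 2*1 + 0 = 2.
  i=2: a_2=1, p_2 = 1*55 + 27 = 82, q_2 = 1*2 + 1 = 3.
  i=3: a_3=6, p_3 = 6*82 + 55 = 547, q_3 = 6*3 + 2 = 20.
  i=4: a_4=5, p_4 = 5*547 + 82 = 2817, q_4 = 5*20 + 3 = 103.
  i=5: a_5=1, p_5 = 1*2817 + 547 = 3364, q_5 = 1*103 + 20 = 123.
  i=6: a_6=12, p_6 = 12*3364 + 2817 = 43185, q_6 = 12*123 + 103 = 1579.
  i=7: a_7=1, p_7 = 1*43185 + 3364 = 46549, q_7 = 1*1579 + 123 = 1702.
  i=8: a_8=5, p_8 = 5*46549 + 43185 = 275930, q_8 = 5*1702 + 1579 = 10089.
  i=9: a_9=6, p_9 = 6*275930 + 46549 = 1702129, q_9 = 6*10089 + 1702 = 62236.
  i=10: a_10=1, p_10 = 1*1702129 + 275930 = 1978059, q_10 = 1*62236 + 10089 = 72325.
  i=11: a_11=2, p_11 = 2*1978059 + 1702129 = 5658247, q_11 = 2*72325 + 62236 = 206886.
Check: 5658247^2 - 748*206886^2 = 32015759113009 - 32015759113008 = 1, so (x, y) = (5658247, 206886) solves the equation, and by the theorem it is the least positive solution.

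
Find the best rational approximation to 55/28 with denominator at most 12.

2/1

Expand x = 55/28 as a continued fraction with the Euclidean algorithm:
  55 = 1*28 + 27, so a_0 = 1.
  28 = 1*27 + 1, so a_1 = 1.
  27 = 27*1 + 0, so a_2 = 27.
so x = [1; 1, 27].
Convergents (p_i = a_i*p_{i-1} + p_{i-2}, q_i = a_i*q_{i-1} + q_{i-2} with p_{-2}=0, p_{-1}=1, q_{-2}=1, q_{-1}=0), until the denominator exceeds 12:
  i=0: a_0=1, p_0 = 1*1 + 0 = 1, q_0 = 1*0 + 1 = 1.
  i=1: a_1=1, p_1 = 1*1 + 1 = 2, q_1 = 1*1 + 0 = 1.
  i=2: a_2=27, p_2 = 27*2 + 1 = 55, q_2 = 27*1 + 1 = 28.
q_2 = 28 > 12, so the last convergent with denominator <= 12 is p_1/q_1 = 2/1.
The closest fraction with denominator <= 12 is either p_1/q_1 or the intermediate fraction (k*p_1 + p_0)/(k*q_1 + q_0) with the largest k >= 1 whose denominator stays <= 12; these approach x as k grows, and every other convergent or intermediate fraction in range is farther away.
Largest k: floor((12 - q_0)/q_1) = floor((12 - 1)/1) = 11.
That gives (11*2 + 1)/(11*1 + 1) = 23/12.
Compare the errors: |x - 2/1| = |55*1 - 2*28|/(28*1) = 1/28, and |x - 23/12| = |55*12 - 23*28|/(28*12) = 16/336.
Cross-multiplying, 1*336 = 336 < 448 = 16*28, so 1/28 is smaller: the convergent 2/1 is closer to x than 23/12.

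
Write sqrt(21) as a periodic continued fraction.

[4; (1, 1, 2, 1, 1, 8)]

Write x_i = (sqrt(21) + m_i)/d_i with (m_0, d_0) = (0, 1). a_0 = floor(sqrt(21)) = 4, since 4^2 = 16 <= 21 < 25 = 5^2.
Iterate m_{i+1} = d_i*a_i - m_i, d_{i+1} = (21 - m_{i+1}^2)/d_i, a_{i+1} = floor((a_0 + m_{i+1})/d_{i+1}):
  m_1 = 1*4 - 0 = 4, d_1 = (21 - 4^2)/1 = 5/1 = 5, a_1 = floor((4 + 4)/5) = 1.
  m_2 = 5*1 - 4 = 1, d_2 = (21 - 1^2)/5 = 20/5 = 4, a_2 = floor((4 + 1)/4) = 1.
  m_3 = 4*1 - 1 = 3, d_3 = (21 - 3^2)/4 = 12/4 = 3, a_3 = floor((4 + 3)/3) = 2.
  m_4 = 3*2 - 3 = 3, d_4 = (21 - 3^2)/3 = 12/3 = 4, a_4 = floor((4 + 3)/4) = 1.
  m_5 = 4*1 - 3 = 1, d_5 = (21 - 1^2)/4 = 20/4 = 5, a_5 = floor((4 + 1)/5) = 1.
  m_6 = 5*1 - 1 = 4, d_6 = (21 - 4^2)/5 = 5/5 = 1, a_6 = floor((4 + 4)/1) = 8.
  m_7 = 1*8 - 4 = 4, d_7 = (21 - 4^2)/1 = 5/1 = 5: (m_7, d_7) = (m_1, d_1) = (4, 5), so from here the quotients repeat a_1, ..., a_6; the period length is 6.
Hence the expansion of sqrt(21) is a_0 = 4 followed by the repeating block 1, 1, 2, 1, 1, 8 (period 6).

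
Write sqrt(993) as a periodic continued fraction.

Write x_i = (sqrt(993) + m_i)/d_i with (m_0, d_0) = (0, 1). a_0 = floor(sqrt(993)) = 31, since 31^2 = 961 <= 993 < 1024 = 32^2.
Iterate m_{i+1} = d_i*a_i - m_i, d_{i+1} = (993 - m_{i+1}^2)/d_i, a_{i+1} = floor((a_0 + m_{i+1})/d_{i+1}):
  m_1 = 1*31 - 0 = 31, d_1 = (993 - 31^2)/1 = 32/1 = 32, a_1 = floor((31 + 31)/32) = 1.
  m_2 = 32*1 - 31 = 1, d_2 = (993 - 1^2)/32 = 992/32 = 31, a_2 = floor((31 + 1)/31) = 1.
  m_3 = 31*1 - 1 = 30, d_3 = (993 - 30^2)/31 = 93/31 = 3, a_3 = floor((31 + 30)/3) = 20.
  m_4 = 3*20 - 30 = 30, d_4 = (993 - 30^2)/3 = 93/3 = 31, a_4 = floor((31 + 30)/31) = 1.
  m_5 = 31*1 - 30 = 1, d_5 = (993 - 1^2)/31 = 992/31 = 32, a_5 = floor((31 + 1)/32) = 1.
  m_6 = 32*1 - 1 = 31, d_6 = (993 - 31^2)/32 = 32/32 = 1, a_6 = floor((31 + 31)/1) = 62.
  m_7 = 1*62 - 31 = 31, d_7 = (993 - 31^2)/1 = 32/1 = 32: (m_7, d_7) = (m_1, d_1) = (31, 32), so from here the quotients repeat a_1, ..., a_6; the period length is 6.
Hence the expansion of sqrt(993) is a_0 = 31 followed by the repeating block 1, 1, 20, 1, 1, 62 (period 6).

[31; (1, 1, 20, 1, 1, 62)]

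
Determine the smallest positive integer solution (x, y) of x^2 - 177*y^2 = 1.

First expand sqrt(177) as a continued fraction. With x_i = (sqrt(177) + m_i)/d_i and (m_0, d_0) = (0, 1): a_0 = floor(sqrt(177)) = 13, since 13^2 = 169 <= 177 < 196 = 14^2.
Iterate m_{i+1} = d_i*a_i - m_i, d_{i+1} = (177 - m_{i+1}^2)/d_i, a_{i+1} = floor((a_0 + m_{i+1})/d_{i+1}):
  m_1 = 1*13 - 0 = 13, d_1 = (177 - 13^2)/1 = 8/1 = 8, a_1 = floor((13 + 13)/8) = 3.
  m_2 = 8*3 - 13 = 11, d_2 = (177 - 11^2)/8 = 56/8 = 7, a_2 = floor((13 + 11)/7) = 3.
  m_3 = 7*3 - 11 = 10, d_3 = (177 - 10^2)/7 = 77/7 = 11, a_3 = floor((13 + 10)/11) = 2.
  m_4 = 11*2 - 10 = 12, d_4 = (177 - 12^2)/11 = 33/11 = 3, a_4 = floor((13 + 12)/3) = 8.
  m_5 = 3*8 - 12 = 12, d_5 = (177 - 12^2)/3 = 33/3 = 11, a_5 = floor((13 + 12)/11) = 2.
  m_6 = 11*2 - 12 = 10, d_6 = (177 - 10^2)/11 = 77/11 = 7, a_6 = floor((13 + 10)/7) = 3.
  m_7 = 7*3 - 10 = 11, d_7 = (177 - 11^2)/7 = 56/7 = 8, a_7 = floor((13 + 11)/8) = 3.
  m_8 = 8*3 - 11 = 13, d_8 = (177 - 13^2)/8 = 8/8 = 1, a_8 = floor((13 + 13)/1) = 26.
  m_9 = 1*26 - 13 = 13, d_9 = (177 - 13^2)/1 = 8/1 = 8: (m_9, d_9) = (m_1, d_1) = (13, 8), so from here the quotients repeat a_1, ..., a_8; the period length is 8.
So sqrt(177) = [13; (3, 3, 2, 8, 2, 3, 3, 26)] with period length k = 8.
k is even, so the fundamental solution of x^2 - 177y^2 = 1 is (p_{k-1}, q_{k-1}) = (p_7, q_7); compute convergents through index 7.
Convergents (p_i = a_i*p_{i-1} + p_{i-2}, q_i = a_i*q_{i-1} + q_{i-2} with p_{-2}=0, p_{-1}=1, q_{-2}=1, q_{-1}=0):
  i=0: a_0=13, p_0 = 13*1 + 0 = 13, q_0 = 13*0 + 1 = 1.
  i=1: a_1=3, p_1 = 3*13 + 1 = 40, q_1 = 3*1 + 0 = 3.
  i=2: a_2=3, p_2 = 3*40 + 13 = 133, q_2 = 3*3 + 1 = 10.
  i=3: a_3=2, p_3 = 2*133 + 40 = 306, q_3 = 2*10 + 3 = 23.
  i=4: a_4=8, p_4 = 8*306 + 133 = 2581, q_4 = 8*23 + 10 = 194.
  i=5: a_5=2, p_5 = 2*2581 + 306 = 5468, q_5 = 2*194 + 23 = 411.
  i=6: a_6=3, p_6 = 3*5468 + 2581 = 18985, q_6 = 3*411 + 194 = 1427.
  i=7: a_7=3, p_7 = 3*18985 + 5468 = 62423, q_7 = 3*1427 + 411 = 4692.
Check: 62423^2 - 177*4692^2 = 3896630929 - 3896630928 = 1, so (x, y) = (62423, 4692) solves the equation, and by the theorem it is the least positive solution.

(x, y) = (62423, 4692)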